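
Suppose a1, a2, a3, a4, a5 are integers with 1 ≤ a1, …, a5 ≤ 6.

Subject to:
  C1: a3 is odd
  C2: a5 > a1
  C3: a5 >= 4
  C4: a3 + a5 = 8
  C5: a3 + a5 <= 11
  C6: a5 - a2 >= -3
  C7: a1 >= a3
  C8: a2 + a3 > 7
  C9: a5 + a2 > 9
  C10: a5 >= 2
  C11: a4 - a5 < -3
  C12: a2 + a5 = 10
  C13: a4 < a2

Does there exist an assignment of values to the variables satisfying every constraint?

The assignment a1 = 3, a2 = 5, a3 = 3, a4 = 1, a5 = 5 works:
  constraint 4 holds since a3 + a5 = 8.
  constraint 5 holds since a3 + a5 = 8.
  constraint 6 holds since a5 - a2 = 0.
The rest check out directly.

Satisfiable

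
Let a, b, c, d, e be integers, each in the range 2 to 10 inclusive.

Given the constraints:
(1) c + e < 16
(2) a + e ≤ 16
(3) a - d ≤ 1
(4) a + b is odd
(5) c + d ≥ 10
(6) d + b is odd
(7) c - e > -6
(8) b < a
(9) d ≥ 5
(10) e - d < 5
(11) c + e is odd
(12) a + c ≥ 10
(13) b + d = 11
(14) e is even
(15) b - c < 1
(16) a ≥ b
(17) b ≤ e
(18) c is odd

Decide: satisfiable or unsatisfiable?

Satisfiable

The assignment a = 6, b = 5, c = 5, d = 6, e = 8 works:
  constraint 1 holds since c + e = 13.
  constraint 2 holds since a + e = 14.
The rest check out directly.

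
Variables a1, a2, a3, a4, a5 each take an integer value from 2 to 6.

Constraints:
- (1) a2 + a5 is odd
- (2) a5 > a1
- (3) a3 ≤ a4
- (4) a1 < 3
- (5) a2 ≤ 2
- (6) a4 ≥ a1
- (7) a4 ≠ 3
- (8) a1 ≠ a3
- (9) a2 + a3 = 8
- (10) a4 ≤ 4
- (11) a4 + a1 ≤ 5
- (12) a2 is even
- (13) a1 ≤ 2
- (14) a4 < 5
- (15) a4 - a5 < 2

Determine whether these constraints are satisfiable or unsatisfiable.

Unsatisfiable

From constraint 5: a2 ≤ 2. From constraints 3 and 10: a3 ≤ a4 ≤ 4. Hence a2 + a3 ≤ 6. But constraint 9 requires a2 + a3 = 8, and 8 > 6. Contradiction.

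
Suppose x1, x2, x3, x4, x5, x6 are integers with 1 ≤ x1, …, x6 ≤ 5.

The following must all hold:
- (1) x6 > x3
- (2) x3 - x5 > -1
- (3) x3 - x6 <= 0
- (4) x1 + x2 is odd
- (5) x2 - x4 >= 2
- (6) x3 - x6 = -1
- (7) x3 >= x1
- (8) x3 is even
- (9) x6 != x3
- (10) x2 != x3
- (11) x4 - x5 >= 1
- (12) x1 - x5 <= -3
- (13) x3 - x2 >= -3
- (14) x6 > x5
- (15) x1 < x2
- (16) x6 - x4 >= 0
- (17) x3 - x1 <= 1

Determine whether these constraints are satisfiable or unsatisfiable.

Unsatisfiable

Constraints 5, 11, 12, 13, and 17 give x4 − x5 ≥ 1, x5 − x1 ≥ 3, x1 − x3 ≥ -1, x3 − x2 ≥ -3, x2 − x4 ≥ 2.
Adding all 5 inequalities: the left sides telescope to 0, and the right sides sum to 1 + 3 + (-1) + (-3) + 2 = 2. So 0 ≥ 2, which is false.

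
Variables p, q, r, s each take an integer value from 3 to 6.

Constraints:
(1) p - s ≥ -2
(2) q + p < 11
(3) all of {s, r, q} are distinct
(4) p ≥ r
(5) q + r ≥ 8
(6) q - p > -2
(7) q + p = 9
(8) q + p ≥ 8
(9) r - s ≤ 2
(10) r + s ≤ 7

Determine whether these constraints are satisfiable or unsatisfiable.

Satisfiable

Try p = 4, q = 5, r = 3, s = 4.
Check constraint 1: p - s = 0; constraint 2: q + p = 9; constraint 5: q + r = 8. The remaining constraints are straightforward to verify.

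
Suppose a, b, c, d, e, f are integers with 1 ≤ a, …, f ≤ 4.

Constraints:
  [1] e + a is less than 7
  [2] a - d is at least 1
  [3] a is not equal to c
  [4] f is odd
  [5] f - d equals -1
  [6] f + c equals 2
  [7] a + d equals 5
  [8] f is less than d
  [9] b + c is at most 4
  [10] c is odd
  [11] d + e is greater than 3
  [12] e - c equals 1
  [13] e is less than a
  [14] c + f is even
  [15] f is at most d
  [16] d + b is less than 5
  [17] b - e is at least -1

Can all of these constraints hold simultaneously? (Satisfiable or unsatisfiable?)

Satisfiable

The assignment a = 3, b = 1, c = 1, d = 2, e = 2, f = 1 works:
  constraint 1 holds since e + a = 5.
  constraint 2 holds since a - d = 1.
  constraint 5 holds since f - d = -1.
The rest check out directly.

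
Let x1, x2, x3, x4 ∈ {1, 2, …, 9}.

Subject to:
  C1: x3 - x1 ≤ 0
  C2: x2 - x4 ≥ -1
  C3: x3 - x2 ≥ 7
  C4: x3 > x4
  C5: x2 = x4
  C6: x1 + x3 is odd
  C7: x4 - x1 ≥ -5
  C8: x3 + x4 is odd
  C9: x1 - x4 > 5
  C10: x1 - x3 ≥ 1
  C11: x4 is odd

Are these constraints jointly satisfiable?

Constraints 2, 3, 7, and 10 give x1 − x3 ≥ 1, x3 − x2 ≥ 7, x2 − x4 ≥ -1, x4 − x1 ≥ -5.
Adding all 4 inequalities: the left sides telescope to 0, and the right sides sum to 1 + 7 + (-1) + (-5) = 2. So 0 ≥ 2, which is false.

Unsatisfiable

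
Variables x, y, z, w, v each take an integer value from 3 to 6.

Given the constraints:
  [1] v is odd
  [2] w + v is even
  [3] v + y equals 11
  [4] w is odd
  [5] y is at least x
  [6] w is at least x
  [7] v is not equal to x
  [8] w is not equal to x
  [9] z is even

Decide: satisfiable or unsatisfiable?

Satisfiable

One satisfying assignment is x = 3, y = 6, z = 4, w = 5, v = 5.
For the less obvious constraints — constraint 1: v = 5 is odd; constraint 2: w + v = 10 is even; constraint 3: v + y = 11 — and the others hold by inspection.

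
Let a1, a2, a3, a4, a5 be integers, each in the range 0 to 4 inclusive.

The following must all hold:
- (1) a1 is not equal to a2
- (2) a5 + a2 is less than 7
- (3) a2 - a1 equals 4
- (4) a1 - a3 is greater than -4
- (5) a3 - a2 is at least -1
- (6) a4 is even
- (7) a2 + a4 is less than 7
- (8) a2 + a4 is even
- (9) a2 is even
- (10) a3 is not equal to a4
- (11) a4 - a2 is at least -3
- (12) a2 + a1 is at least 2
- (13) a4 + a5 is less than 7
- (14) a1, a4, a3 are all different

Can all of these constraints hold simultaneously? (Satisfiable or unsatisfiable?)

Satisfiable

Take a1 = 0, a2 = 4, a3 = 3, a4 = 2, a5 = 2. Then constraint 2: a5 + a2 = 6; constraint 3: a2 - a1 = 4, and every other listed constraint is also met.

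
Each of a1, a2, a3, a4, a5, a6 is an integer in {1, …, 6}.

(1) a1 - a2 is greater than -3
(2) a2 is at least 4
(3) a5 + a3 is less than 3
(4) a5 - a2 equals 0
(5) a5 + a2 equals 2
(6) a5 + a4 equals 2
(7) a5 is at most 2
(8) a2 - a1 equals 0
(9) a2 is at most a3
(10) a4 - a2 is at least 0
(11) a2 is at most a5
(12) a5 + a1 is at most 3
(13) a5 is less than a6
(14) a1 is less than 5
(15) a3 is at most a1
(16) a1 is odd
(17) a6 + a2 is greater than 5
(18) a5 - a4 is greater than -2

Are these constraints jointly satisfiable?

From constraints 2 and 11: a5 ≥ a2 and a2 ≥ 4, so a5 ≥ 4. From constraint 7: a5 ≤ 2. But 2 < 4, so no value of a5 works.

Unsatisfiable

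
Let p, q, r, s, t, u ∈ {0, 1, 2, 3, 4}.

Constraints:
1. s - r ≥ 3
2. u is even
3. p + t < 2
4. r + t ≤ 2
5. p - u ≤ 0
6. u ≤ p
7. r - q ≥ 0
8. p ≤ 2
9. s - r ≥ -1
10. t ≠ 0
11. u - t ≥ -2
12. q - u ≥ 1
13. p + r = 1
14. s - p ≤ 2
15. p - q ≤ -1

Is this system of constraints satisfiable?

Unsatisfiable

Constraints 1, 5, 7, 12, and 14 give q − u ≥ 1, u − p ≥ 0, p − s ≥ -2, s − r ≥ 3, r − q ≥ 0.
Adding all 5 inequalities: the left sides telescope to 0, and the right sides sum to 1 + 0 + (-2) + 3 + 0 = 2. So 0 ≥ 2, which is false.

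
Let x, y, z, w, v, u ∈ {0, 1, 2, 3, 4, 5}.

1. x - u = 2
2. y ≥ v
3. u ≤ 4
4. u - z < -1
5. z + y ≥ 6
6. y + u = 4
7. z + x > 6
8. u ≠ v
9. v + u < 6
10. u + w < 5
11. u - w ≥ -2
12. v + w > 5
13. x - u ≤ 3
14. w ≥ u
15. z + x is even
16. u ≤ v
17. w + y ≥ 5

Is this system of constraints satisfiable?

The assignment x = 3, y = 3, z = 5, w = 3, v = 3, u = 1 works:
  constraint 1 holds since x - u = 2.
  constraint 4 holds since u - z = -4.
The rest check out directly.

Satisfiable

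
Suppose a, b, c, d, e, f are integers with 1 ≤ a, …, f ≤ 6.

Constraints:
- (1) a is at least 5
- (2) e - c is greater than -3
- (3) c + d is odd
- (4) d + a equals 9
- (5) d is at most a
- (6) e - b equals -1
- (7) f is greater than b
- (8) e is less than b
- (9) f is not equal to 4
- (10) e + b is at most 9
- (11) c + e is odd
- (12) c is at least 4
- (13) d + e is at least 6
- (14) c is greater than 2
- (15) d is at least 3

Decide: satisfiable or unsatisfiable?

Take a = 6, b = 4, c = 4, d = 3, e = 3, f = 5. Then constraint 2: e - c = -1; constraint 4: d + a = 9, and every other listed constraint is also met.

Satisfiable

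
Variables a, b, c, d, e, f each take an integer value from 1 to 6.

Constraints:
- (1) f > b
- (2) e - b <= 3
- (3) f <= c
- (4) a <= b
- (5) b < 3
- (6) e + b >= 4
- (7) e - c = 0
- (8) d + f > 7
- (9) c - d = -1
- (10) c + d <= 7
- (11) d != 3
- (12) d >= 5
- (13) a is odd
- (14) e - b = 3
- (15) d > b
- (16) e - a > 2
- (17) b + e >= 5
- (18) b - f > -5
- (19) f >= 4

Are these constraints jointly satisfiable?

Unsatisfiable

From constraints 3 and 19: c ≥ f ≥ 4. From constraint 12: d ≥ 5. Hence c + d ≥ 9. But constraint 10 requires c + d ≤ 7, and 7 < 9. Contradiction.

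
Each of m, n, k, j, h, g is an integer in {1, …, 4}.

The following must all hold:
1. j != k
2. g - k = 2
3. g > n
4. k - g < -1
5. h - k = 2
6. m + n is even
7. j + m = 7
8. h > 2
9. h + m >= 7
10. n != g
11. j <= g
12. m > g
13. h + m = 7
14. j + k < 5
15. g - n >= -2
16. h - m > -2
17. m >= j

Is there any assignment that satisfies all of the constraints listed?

Satisfiable

Take m = 4, n = 2, k = 1, j = 3, h = 3, g = 3. Then constraint 2: g - k = 2; constraint 4: k - g = -2, and every other listed constraint is also met.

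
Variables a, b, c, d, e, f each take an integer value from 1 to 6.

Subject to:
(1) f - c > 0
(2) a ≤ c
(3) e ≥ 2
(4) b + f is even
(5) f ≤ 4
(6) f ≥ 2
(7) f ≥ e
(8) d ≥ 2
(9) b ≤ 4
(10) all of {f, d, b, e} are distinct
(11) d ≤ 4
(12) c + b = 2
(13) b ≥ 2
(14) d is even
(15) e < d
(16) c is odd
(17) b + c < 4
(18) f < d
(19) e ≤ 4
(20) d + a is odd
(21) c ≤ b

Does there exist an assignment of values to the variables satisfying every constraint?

Unsatisfiable

Constraints 3, 5, 6, 8, 9, 11, 13, and 19 confine each of f, d, b, e to the 3 values {2, …, 4}.
Constraint 10 requires all 4 of them to be distinct, but only 3 values are available — impossible by the pigeonhole principle.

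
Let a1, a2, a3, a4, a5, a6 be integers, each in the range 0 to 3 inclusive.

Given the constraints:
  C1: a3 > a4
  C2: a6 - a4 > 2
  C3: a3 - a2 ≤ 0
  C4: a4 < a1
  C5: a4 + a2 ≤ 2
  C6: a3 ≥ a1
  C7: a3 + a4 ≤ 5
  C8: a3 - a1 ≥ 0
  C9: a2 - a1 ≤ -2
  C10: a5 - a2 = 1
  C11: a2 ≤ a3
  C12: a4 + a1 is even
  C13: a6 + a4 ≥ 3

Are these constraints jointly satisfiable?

Constraints 3, 8, and 9 give a1 − a2 ≥ 2, a2 − a3 ≥ 0, a3 − a1 ≥ 0.
Adding all 3 inequalities: the left sides telescope to 0, and the right sides sum to 2 + 0 + 0 = 2. So 0 ≥ 2, which is false.

Unsatisfiable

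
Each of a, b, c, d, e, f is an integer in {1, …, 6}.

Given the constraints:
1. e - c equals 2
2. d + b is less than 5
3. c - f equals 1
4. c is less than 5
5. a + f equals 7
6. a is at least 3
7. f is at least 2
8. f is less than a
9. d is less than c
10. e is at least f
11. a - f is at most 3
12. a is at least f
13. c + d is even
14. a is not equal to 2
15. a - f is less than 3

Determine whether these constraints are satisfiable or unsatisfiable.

Satisfiable

Setting (a, b, c, d, e, f) = (4, 2, 4, 2, 6, 3) satisfies everything: constraint 1: e - c = 2; constraint 2: d + b = 4, and the others follow.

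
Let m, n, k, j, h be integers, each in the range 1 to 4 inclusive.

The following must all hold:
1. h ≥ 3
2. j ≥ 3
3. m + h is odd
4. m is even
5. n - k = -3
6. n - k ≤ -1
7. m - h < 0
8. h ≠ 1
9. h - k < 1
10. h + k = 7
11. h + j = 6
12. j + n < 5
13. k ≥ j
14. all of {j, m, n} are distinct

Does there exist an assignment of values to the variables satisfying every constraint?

Take m = 2, n = 1, k = 4, j = 3, h = 3. Then constraint 5: n - k = -3; constraint 6: n - k = -3; constraint 7: m - h = -1, and every other listed constraint is also met.

Satisfiable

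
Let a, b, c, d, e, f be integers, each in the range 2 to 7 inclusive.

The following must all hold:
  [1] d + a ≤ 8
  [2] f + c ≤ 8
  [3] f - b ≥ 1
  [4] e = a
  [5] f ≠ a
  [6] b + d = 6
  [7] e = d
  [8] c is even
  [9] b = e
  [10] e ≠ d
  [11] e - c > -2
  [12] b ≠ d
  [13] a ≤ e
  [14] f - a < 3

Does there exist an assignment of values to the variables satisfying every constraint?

From constraints 7 and 9, b = e = d, so b = d. But constraint 12 says b ≠ d. Contradiction.

Unsatisfiable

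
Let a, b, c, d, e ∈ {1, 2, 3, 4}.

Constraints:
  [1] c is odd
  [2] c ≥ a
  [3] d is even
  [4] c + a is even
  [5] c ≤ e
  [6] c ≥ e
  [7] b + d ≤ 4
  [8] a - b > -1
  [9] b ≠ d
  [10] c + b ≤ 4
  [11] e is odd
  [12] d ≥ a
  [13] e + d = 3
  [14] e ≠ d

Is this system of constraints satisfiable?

Take a = 1, b = 1, c = 1, d = 2, e = 1. Then constraint 7: b + d = 3; constraint 8: a - b = 0; constraint 10: c + b = 2, and every other listed constraint is also met.

Satisfiable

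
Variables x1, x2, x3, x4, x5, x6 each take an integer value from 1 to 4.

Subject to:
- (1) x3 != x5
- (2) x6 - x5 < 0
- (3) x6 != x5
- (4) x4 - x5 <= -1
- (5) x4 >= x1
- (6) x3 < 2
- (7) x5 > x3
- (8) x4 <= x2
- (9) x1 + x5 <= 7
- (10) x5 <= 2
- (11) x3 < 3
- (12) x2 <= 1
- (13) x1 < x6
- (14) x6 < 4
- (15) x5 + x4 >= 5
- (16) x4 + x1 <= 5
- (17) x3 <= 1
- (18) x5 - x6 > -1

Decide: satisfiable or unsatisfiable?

From constraint 10: x5 ≤ 2. From constraints 8 and 12: x4 ≤ x2 ≤ 1. Hence x5 + x4 ≤ 3. But constraint 15 requires x5 + x4 ≥ 5, and 5 > 3. Contradiction.

Unsatisfiable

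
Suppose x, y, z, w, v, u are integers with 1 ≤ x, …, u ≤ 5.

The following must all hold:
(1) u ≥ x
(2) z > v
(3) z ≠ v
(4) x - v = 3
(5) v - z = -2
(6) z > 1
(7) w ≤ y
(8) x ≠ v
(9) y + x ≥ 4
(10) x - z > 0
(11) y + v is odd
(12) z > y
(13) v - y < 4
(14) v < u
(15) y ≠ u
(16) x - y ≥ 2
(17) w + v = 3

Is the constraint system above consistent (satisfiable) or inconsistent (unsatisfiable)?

Satisfiable

The assignment x = 5, y = 1, z = 4, w = 1, v = 2, u = 5 works:
  constraint 4 holds since x - v = 3.
  constraint 5 holds since v - z = -2.
The rest check out directly.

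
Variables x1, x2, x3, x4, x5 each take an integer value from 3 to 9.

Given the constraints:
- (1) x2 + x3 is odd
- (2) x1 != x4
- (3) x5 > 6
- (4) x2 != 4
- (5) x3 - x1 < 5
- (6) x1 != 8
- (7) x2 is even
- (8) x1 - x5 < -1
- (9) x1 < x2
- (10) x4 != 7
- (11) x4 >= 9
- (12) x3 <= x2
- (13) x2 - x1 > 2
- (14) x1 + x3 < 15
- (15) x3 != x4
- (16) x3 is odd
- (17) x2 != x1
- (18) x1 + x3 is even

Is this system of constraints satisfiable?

Setting (x1, x2, x3, x4, x5) = (5, 8, 7, 9, 8) satisfies everything: constraint 5: x3 - x1 = 2; constraint 8: x1 - x5 = -3, and the others follow.

Satisfiable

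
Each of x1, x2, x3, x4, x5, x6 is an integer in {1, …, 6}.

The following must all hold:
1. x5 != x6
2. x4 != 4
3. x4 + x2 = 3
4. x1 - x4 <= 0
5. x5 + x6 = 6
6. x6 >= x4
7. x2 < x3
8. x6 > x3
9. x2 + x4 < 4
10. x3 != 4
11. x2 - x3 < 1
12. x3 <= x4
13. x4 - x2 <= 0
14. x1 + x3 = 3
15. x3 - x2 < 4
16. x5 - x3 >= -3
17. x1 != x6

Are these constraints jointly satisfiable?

Constraints 7, 12, and 13 give x4 ≤ x2, x2 < x3, x3 ≤ x4. Chaining: x4 ≤ x2 < x3 ≤ x4, which forces x4 < x4 — impossible.

Unsatisfiable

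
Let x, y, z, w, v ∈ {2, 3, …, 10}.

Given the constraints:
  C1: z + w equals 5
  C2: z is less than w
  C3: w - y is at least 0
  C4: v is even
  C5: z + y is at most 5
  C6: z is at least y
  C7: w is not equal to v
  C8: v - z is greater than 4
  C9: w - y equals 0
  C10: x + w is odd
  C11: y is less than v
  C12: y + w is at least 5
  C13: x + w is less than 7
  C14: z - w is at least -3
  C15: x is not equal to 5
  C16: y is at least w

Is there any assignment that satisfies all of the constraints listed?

Constraints 2, 6, and 16 give w ≤ y, y ≤ z, z < w. Chaining: w ≤ y ≤ z < w, which forces w < w — impossible.

Unsatisfiable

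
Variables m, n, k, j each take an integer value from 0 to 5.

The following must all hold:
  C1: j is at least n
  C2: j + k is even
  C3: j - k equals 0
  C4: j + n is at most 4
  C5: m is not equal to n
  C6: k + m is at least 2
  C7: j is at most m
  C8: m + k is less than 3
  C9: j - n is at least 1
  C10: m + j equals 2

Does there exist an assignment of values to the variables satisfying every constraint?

Setting (m, n, k, j) = (1, 0, 1, 1) satisfies everything: constraint 3: j - k = 0; constraint 4: j + n = 1; constraint 6: k + m = 2, and the others follow.

Satisfiable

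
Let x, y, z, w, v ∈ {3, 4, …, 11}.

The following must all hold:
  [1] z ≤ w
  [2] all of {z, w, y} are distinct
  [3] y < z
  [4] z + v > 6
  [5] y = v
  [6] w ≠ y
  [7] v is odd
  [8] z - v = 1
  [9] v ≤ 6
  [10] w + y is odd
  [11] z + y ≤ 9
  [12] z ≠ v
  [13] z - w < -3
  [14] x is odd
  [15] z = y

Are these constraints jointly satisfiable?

Unsatisfiable

From constraints 5 and 15, z = y = v, so z = v. But constraint 12 says z ≠ v. Contradiction.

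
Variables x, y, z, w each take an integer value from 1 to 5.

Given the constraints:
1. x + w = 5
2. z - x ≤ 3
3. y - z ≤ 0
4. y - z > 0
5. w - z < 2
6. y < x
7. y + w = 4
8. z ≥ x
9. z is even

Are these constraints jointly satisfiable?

Unsatisfiable

Constraints 4, 6, and 8 give y < x, x ≤ z, z < y. Chaining: y < x ≤ z < y, which forces y < y — impossible.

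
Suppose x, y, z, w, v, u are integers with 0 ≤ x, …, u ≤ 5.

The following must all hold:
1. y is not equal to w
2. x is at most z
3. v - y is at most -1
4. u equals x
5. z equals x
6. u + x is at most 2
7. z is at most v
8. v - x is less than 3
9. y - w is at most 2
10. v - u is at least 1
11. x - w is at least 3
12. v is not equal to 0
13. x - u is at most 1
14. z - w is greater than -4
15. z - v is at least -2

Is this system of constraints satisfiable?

Unsatisfiable

Constraints 3, 9, 10, 11, and 13 give y − v ≥ 1, v − u ≥ 1, u − x ≥ -1, x − w ≥ 3, w − y ≥ -2.
Adding all 5 inequalities: the left sides telescope to 0, and the right sides sum to 1 + 1 + (-1) + 3 + (-2) = 2. So 0 ≥ 2, which is false.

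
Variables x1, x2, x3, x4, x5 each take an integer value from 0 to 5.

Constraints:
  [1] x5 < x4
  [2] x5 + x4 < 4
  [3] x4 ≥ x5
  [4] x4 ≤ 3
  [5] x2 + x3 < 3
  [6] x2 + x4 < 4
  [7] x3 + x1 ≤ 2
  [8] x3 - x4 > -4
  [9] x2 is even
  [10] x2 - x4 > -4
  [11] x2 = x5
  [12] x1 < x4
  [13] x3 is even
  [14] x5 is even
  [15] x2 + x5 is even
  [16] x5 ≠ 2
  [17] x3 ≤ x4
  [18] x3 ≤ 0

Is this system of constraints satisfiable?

Setting (x1, x2, x3, x4, x5) = (1, 0, 0, 2, 0) satisfies everything: constraint 2: x5 + x4 = 2; constraint 5: x2 + x3 = 0; constraint 6: x2 + x4 = 2, and the others follow.

Satisfiable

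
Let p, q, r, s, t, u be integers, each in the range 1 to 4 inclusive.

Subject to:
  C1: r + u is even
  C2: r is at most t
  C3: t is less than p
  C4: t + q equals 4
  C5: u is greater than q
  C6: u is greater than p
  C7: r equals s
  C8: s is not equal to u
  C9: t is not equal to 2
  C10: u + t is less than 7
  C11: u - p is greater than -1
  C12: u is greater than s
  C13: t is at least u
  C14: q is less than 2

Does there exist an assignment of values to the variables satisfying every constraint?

Unsatisfiable

Constraints 3, 6, and 13 give t < p, p < u, u ≤ t. Chaining: t < p < u ≤ t, which forces t < t — impossible.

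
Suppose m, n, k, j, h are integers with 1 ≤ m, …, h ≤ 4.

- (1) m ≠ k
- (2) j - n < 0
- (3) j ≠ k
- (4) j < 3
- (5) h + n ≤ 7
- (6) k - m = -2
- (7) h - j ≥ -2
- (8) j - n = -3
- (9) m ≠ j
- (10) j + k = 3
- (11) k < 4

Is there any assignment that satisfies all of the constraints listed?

Take m = 4, n = 4, k = 2, j = 1, h = 1. Then constraint 2: j - n = -3; constraint 5: h + n = 5, and every other listed constraint is also met.

Satisfiable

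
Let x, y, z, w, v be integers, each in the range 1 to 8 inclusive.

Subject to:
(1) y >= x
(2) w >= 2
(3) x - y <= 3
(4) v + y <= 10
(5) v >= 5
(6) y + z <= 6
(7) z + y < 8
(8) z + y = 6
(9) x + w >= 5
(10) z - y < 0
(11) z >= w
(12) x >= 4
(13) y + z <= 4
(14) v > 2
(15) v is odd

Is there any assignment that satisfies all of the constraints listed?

Unsatisfiable

From constraints 1 and 12: y ≥ x ≥ 4. From constraints 2 and 11: z ≥ w ≥ 2. Hence y + z ≥ 6. But constraint 13 requires y + z ≤ 4, and 4 < 6. Contradiction.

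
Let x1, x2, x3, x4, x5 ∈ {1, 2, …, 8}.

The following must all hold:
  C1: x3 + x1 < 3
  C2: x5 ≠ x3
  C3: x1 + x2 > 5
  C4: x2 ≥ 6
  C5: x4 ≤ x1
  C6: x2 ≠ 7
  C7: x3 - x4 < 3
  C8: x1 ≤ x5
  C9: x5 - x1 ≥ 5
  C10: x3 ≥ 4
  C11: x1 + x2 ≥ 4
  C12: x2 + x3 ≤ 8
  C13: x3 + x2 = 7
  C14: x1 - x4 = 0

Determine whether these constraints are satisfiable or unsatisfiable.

From constraint 4: x2 ≥ 6. From constraint 10: x3 ≥ 4. Hence x2 + x3 ≥ 10. But constraint 12 requires x2 + x3 ≤ 8, and 8 < 10. Contradiction.

Unsatisfiable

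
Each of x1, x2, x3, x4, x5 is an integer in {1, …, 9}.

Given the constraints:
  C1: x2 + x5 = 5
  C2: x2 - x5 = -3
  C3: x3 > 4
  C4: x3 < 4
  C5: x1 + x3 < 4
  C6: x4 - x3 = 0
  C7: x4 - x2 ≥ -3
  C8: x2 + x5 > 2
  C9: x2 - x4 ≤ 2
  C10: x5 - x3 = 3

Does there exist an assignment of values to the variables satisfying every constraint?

From constraint 3: x3 ≥ 5. From constraint 4: x3 ≤ 3. But 3 < 5, so no value of x3 works.

Unsatisfiable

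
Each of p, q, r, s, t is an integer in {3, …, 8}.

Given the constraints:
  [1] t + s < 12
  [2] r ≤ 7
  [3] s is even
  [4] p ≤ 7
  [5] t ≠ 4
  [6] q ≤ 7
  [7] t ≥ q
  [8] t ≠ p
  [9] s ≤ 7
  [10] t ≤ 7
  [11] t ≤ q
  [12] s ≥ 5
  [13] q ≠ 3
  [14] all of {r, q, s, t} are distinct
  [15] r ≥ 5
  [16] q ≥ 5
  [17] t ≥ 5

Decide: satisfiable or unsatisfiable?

Unsatisfiable

Constraints 2, 6, 9, 10, 12, 15, 16, and 17 confine each of r, q, s, t to the 3 values {5, …, 7}.
Constraint 14 requires all 4 of them to be distinct, but only 3 values are available — impossible by the pigeonhole principle.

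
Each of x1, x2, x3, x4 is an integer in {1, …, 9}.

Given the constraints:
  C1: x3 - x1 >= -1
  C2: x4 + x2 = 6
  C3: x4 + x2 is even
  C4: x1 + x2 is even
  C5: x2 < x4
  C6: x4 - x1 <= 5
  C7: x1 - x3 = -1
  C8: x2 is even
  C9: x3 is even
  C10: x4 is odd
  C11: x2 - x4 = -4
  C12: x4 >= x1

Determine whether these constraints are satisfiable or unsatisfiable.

Unsatisfiable

Constraint 10 makes x4 odd and constraint 8 makes x2 even, so x4 + x2 must be odd. Constraint 3 says x4 + x2 is even — contradiction.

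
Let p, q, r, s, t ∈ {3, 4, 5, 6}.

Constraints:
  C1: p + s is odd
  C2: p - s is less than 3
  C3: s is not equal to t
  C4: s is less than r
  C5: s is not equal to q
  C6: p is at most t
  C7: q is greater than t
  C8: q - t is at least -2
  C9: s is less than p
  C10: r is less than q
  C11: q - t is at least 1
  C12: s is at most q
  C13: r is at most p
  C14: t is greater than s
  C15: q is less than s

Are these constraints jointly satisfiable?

Constraints 4, 6, 7, 13, and 15 give s < r, r ≤ p, p ≤ t, t < q, q < s. Chaining: s < r ≤ p ≤ t < q < s, which forces s < s — impossible.

Unsatisfiable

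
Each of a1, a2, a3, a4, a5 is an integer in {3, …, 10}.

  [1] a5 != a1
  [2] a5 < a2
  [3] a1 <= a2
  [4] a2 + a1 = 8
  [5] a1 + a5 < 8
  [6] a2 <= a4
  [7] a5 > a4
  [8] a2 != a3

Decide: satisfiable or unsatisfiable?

Unsatisfiable

Constraints 2, 6, and 7 give a5 < a2, a2 ≤ a4, a4 < a5. Chaining: a5 < a2 ≤ a4 < a5, which forces a5 < a5 — impossible.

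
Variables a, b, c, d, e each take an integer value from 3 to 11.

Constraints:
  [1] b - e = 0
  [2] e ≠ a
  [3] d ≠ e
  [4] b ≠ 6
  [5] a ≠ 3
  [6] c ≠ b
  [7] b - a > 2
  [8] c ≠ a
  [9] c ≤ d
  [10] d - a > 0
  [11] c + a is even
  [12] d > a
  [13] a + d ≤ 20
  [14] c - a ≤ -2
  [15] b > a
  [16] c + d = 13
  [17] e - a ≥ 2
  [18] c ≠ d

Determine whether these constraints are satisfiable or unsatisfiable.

Satisfiable

Setting (a, b, c, d, e) = (8, 11, 4, 9, 11) satisfies everything: constraint 1: b - e = 0; constraint 7: b - a = 3; constraint 10: d - a = 1, and the others follow.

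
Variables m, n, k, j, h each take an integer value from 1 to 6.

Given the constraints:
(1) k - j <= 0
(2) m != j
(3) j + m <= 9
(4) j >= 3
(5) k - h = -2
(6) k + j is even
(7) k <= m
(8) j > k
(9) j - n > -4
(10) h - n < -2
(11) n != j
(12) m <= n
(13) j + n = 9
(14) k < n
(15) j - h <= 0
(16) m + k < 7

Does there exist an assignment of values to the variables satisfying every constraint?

The assignment m = 4, n = 6, k = 1, j = 3, h = 3 works:
  constraint 1 holds since k - j = -2.
  constraint 3 holds since j + m = 7.
  constraint 5 holds since k - h = -2.
The rest check out directly.

Satisfiable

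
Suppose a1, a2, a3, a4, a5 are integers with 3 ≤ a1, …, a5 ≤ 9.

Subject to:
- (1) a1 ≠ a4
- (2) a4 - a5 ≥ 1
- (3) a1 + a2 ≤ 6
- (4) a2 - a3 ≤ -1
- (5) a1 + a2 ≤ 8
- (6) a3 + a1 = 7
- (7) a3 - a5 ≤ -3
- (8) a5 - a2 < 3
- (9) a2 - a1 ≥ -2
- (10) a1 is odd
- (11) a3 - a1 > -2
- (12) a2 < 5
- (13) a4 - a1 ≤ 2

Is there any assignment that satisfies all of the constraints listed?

Constraints 2, 4, 7, 9, and 13 give a3 − a2 ≥ 1, a2 − a1 ≥ -2, a1 − a4 ≥ -2, a4 − a5 ≥ 1, a5 − a3 ≥ 3.
Adding all 5 inequalities: the left sides telescope to 0, and the right sides sum to 1 + (-2) + (-2) + 1 + 3 = 1. So 0 ≥ 1, which is false.

Unsatisfiable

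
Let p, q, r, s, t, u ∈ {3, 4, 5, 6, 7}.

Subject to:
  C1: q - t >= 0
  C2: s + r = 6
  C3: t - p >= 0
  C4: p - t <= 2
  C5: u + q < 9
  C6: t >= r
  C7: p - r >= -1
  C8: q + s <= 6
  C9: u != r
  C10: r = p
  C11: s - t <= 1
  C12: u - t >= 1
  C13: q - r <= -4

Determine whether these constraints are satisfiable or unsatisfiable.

Constraints 1, 4, 7, and 13 give q − t ≥ 0, t − p ≥ -2, p − r ≥ -1, r − q ≥ 4.
Adding all 4 inequalities: the left sides telescope to 0, and the right sides sum to 0 + (-2) + (-1) + 4 = 1. So 0 ≥ 1, which is false.

Unsatisfiable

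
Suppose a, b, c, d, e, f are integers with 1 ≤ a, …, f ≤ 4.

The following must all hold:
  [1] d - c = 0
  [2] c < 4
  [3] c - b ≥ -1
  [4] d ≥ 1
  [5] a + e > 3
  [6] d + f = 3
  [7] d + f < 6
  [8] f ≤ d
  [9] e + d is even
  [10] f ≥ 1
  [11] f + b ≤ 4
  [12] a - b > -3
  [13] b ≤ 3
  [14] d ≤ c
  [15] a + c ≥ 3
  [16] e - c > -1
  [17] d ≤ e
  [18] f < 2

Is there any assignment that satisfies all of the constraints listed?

Setting (a, b, c, d, e, f) = (2, 2, 2, 2, 2, 1) satisfies everything: constraint 1: d - c = 0; constraint 3: c - b = 0; constraint 5: a + e = 4, and the others follow.

Satisfiable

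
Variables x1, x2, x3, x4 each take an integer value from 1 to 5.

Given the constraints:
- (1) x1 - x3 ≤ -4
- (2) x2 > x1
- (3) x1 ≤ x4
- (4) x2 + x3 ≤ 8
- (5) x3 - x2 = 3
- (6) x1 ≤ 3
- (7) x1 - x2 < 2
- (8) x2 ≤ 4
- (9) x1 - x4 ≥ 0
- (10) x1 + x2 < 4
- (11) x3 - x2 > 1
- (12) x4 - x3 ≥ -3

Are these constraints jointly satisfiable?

Constraints 1, 9, and 12 give x1 − x4 ≥ 0, x4 − x3 ≥ -3, x3 − x1 ≥ 4.
Adding all 3 inequalities: the left sides telescope to 0, and the right sides sum to 0 + (-3) + 4 = 1. So 0 ≥ 1, which is false.

Unsatisfiable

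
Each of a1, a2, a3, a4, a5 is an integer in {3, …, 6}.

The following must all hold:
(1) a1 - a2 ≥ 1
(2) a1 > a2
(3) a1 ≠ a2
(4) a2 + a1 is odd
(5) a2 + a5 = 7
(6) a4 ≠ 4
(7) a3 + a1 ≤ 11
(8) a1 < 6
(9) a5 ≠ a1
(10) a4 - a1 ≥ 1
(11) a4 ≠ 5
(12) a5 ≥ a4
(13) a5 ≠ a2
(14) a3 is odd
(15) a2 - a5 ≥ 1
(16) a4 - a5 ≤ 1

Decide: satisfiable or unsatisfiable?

Constraints 1, 10, 15, and 16 give a4 − a1 ≥ 1, a1 − a2 ≥ 1, a2 − a5 ≥ 1, a5 − a4 ≥ -1.
Adding all 4 inequalities: the left sides telescope to 0, and the right sides sum to 1 + 1 + 1 + (-1) = 2. So 0 ≥ 2, which is false.

Unsatisfiable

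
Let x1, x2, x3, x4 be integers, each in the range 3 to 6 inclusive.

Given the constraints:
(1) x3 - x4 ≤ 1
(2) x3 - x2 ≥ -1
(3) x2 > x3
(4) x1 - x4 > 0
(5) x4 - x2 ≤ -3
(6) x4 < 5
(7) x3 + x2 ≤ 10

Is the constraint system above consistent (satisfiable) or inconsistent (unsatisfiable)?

Unsatisfiable

Constraints 1, 2, and 5 give x4 − x3 ≥ -1, x3 − x2 ≥ -1, x2 − x4 ≥ 3.
Adding all 3 inequalities: the left sides telescope to 0, and the right sides sum to (-1) + (-1) + 3 = 1. So 0 ≥ 1, which is false.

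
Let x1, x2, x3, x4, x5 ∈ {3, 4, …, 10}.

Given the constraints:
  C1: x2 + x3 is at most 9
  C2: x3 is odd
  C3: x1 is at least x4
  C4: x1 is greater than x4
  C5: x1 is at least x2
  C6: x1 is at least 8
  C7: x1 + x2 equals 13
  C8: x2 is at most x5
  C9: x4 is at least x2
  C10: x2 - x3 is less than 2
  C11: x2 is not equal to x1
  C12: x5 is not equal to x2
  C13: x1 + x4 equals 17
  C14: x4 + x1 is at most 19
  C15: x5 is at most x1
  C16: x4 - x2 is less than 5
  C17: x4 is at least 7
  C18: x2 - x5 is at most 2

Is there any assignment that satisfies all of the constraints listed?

Setting (x1, x2, x3, x4, x5) = (9, 4, 3, 8, 5) satisfies everything: constraint 1: x2 + x3 = 7; constraint 7: x1 + x2 = 13, and the others follow.

Satisfiable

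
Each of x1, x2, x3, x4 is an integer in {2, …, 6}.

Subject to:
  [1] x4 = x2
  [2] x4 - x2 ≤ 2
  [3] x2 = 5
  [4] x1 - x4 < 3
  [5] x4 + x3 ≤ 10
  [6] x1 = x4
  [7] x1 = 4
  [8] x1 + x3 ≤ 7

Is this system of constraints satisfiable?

Constraint 7 fixes x1 = 4 and constraint 3 fixes x2 = 5. Constraints 1 and 6 give x1 = x4 = x2, so x1 = x2. But 4 ≠ 5 — contradiction.

Unsatisfiable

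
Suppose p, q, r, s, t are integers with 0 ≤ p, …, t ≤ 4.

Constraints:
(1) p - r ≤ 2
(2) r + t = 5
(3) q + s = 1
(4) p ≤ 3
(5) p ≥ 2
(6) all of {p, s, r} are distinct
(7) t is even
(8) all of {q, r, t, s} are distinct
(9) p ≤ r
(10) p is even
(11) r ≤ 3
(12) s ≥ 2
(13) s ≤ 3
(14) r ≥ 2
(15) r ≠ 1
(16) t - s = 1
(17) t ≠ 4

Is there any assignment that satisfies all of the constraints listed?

Constraints 4, 5, 11, 12, 13, and 14 confine each of p, s, r to the 2 values {2, 3}.
Constraint 6 requires all 3 of them to be distinct, but only 2 values are available — impossible by the pigeonhole principle.

Unsatisfiable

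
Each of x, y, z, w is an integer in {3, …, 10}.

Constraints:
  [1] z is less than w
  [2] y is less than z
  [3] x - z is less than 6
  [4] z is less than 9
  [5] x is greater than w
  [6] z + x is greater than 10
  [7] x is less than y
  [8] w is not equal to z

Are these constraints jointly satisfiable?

Constraints 1, 2, 5, and 7 give y < z, z < w, w < x, x < y. Chaining: y < z < w < x < y, which forces y < y — impossible.

Unsatisfiable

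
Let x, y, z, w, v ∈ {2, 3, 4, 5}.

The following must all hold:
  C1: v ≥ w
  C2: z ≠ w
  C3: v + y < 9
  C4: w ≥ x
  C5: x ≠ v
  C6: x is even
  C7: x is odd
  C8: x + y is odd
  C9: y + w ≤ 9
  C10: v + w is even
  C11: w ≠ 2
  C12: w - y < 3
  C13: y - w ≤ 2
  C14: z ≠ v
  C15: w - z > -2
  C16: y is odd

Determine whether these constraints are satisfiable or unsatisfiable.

Constraint 7 makes x odd and constraint 16 makes y odd, so x + y must be even. Constraint 8 says x + y is odd — contradiction.

Unsatisfiable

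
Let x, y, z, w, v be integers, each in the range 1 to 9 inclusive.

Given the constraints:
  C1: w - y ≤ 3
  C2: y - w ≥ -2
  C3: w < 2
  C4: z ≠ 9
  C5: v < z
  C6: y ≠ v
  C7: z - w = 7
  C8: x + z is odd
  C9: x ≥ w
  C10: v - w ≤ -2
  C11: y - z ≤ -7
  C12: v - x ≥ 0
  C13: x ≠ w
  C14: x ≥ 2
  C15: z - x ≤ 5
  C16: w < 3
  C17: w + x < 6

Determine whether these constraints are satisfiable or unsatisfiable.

Constraints 2, 10, 11, 12, and 15 give y − w ≥ -2, w − v ≥ 2, v − x ≥ 0, x − z ≥ -5, z − y ≥ 7.
Adding all 5 inequalities: the left sides telescope to 0, and the right sides sum to (-2) + 2 + 0 + (-5) + 7 = 2. So 0 ≥ 2, which is false.

Unsatisfiable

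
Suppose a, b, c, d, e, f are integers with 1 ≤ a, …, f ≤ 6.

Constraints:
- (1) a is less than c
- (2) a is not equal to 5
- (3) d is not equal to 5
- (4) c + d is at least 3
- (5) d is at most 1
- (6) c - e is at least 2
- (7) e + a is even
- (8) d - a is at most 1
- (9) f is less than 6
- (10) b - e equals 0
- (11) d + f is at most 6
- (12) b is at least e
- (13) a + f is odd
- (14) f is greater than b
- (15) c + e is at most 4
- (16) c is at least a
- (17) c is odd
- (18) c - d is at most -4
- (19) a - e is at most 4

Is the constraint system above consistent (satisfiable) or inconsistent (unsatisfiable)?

Constraints 6, 8, 18, and 19 give c − e ≥ 2, e − a ≥ -4, a − d ≥ -1, d − c ≥ 4.
Adding all 4 inequalities: the left sides telescope to 0, and the right sides sum to 2 + (-4) + (-1) + 4 = 1. So 0 ≥ 1, which is false.

Unsatisfiable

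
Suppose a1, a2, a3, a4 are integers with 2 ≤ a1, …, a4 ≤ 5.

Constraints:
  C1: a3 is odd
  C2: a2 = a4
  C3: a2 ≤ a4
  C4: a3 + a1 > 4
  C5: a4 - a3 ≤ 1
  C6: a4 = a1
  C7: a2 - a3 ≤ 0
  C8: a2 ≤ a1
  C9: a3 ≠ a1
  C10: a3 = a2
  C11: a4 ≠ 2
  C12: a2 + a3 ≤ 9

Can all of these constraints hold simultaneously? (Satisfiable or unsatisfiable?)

From constraints 2, 6, and 10, a3 = a2 = a4 = a1, so a3 = a1. But constraint 9 says a3 ≠ a1. Contradiction.

Unsatisfiable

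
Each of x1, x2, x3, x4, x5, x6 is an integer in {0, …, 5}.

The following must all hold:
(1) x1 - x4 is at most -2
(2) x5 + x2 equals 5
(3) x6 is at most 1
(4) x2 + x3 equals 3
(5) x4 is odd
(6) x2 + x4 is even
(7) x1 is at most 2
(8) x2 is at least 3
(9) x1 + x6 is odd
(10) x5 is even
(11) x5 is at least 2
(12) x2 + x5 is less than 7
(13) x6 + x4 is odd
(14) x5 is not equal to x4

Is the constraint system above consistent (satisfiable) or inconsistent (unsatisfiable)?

Satisfiable

Try x1 = 1, x2 = 3, x3 = 0, x4 = 3, x5 = 2, x6 = 0.
Check constraint 1: x1 - x4 = -2; constraint 2: x5 + x2 = 5; constraint 4: x2 + x3 = 3. The remaining constraints are straightforward to verify.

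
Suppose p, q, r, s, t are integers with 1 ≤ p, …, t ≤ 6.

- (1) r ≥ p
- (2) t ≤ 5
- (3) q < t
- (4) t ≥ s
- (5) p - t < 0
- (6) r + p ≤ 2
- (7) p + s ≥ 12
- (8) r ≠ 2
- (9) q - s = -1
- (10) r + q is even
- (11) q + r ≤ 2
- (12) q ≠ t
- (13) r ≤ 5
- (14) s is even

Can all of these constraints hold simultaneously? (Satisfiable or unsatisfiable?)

From constraints 1 and 13: p ≤ r ≤ 5. From constraints 2 and 4: s ≤ t ≤ 5. Hence p + s ≤ 10. But constraint 7 requires p + s ≥ 12, and 12 > 10. Contradiction.

Unsatisfiable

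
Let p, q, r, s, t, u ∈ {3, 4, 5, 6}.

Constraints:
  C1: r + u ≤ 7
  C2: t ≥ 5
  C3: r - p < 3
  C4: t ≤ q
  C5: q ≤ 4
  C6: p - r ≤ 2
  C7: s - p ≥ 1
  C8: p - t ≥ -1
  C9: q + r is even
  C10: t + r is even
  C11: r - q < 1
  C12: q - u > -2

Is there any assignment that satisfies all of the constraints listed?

Unsatisfiable

From constraint 2: t ≥ 5. From constraints 4 and 5: t ≤ q and q ≤ 4, so t ≤ 4. But 4 < 5, so no value of t works.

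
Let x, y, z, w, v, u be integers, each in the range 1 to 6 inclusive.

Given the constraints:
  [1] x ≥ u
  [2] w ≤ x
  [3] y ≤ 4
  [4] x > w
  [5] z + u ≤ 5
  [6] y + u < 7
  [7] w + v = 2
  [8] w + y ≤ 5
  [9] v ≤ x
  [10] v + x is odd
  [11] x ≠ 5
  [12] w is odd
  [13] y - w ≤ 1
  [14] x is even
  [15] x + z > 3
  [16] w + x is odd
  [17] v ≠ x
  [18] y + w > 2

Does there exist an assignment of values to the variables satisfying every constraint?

One satisfying assignment is x = 4, y = 2, z = 1, w = 1, v = 1, u = 3.
For the less obvious constraints — constraint 5: z + u = 4; constraint 6: y + u = 5; constraint 7: w + v = 2 — and the others hold by inspection.

Satisfiable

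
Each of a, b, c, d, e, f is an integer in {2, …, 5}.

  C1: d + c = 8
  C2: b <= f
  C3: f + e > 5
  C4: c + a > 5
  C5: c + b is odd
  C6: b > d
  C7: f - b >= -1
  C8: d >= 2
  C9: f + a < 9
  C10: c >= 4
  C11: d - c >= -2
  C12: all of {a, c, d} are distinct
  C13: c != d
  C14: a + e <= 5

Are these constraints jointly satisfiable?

The assignment a = 2, b = 4, c = 5, d = 3, e = 3, f = 5 works:
  constraint 1 holds since d + c = 8.
  constraint 3 holds since f + e = 8.
The rest check out directly.

Satisfiable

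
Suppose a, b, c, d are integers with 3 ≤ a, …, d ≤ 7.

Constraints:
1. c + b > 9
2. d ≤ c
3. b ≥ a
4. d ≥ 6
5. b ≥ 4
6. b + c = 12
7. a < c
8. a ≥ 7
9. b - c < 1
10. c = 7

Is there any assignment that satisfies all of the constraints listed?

Unsatisfiable

From constraints 3 and 8: b ≥ a ≥ 7. From constraints 2 and 4: c ≥ d ≥ 6. Hence b + c ≥ 13. But constraint 6 requires b + c = 12, and 12 < 13. Contradiction.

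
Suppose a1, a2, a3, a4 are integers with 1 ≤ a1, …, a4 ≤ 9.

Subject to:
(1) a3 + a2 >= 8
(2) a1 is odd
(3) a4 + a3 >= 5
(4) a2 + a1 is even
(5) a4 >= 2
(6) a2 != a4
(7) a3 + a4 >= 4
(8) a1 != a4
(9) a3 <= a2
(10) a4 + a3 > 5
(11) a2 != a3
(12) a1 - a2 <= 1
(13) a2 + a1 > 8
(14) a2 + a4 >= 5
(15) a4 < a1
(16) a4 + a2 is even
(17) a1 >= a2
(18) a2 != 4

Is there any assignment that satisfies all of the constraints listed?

Satisfiable

The assignment a1 = 5, a2 = 5, a3 = 3, a4 = 3 works:
  constraint 1 holds since a3 + a2 = 8.
  constraint 3 holds since a4 + a3 = 6.
The rest check out directly.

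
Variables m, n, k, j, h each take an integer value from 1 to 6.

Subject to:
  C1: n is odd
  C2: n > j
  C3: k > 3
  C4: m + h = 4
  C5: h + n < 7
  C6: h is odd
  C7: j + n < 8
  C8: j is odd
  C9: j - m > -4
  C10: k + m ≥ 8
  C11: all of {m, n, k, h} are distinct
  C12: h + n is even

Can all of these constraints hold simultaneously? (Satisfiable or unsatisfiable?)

One satisfying assignment is m = 3, n = 5, k = 6, j = 1, h = 1.
For the less obvious constraints — constraint 4: m + h = 4; constraint 5: h + n = 6 — and the others hold by inspection.

Satisfiable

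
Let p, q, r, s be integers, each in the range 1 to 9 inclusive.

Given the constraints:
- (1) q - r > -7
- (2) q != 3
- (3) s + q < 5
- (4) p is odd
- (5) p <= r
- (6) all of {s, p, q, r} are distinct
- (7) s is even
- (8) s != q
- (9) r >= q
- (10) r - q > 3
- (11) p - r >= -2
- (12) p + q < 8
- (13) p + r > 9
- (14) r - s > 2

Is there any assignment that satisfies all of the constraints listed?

Try p = 5, q = 1, r = 6, s = 2.
Check constraint 1: q - r = -5; constraint 3: s + q = 3. The remaining constraints are straightforward to verify.

Satisfiable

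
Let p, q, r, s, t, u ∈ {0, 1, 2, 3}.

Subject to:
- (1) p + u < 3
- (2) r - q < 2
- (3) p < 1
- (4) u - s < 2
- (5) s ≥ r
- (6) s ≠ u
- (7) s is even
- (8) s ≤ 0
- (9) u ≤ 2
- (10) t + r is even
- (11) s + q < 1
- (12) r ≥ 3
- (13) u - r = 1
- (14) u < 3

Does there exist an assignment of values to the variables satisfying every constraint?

From constraint 12: r ≥ 3. From constraints 5 and 8: r ≤ s and s ≤ 0, so r ≤ 0. But 0 < 3, so no value of r works.

Unsatisfiable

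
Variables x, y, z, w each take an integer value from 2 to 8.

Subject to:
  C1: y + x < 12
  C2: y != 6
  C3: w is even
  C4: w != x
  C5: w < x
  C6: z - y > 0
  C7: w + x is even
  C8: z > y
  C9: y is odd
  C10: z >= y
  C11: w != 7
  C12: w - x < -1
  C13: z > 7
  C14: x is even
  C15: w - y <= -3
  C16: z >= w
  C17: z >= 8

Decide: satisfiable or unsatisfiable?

One satisfying assignment is x = 4, y = 7, z = 8, w = 2.
For the less obvious constraints — constraint 1: y + x = 11; constraint 6: z - y = 1; constraint 12: w - x = -2 — and the others hold by inspection.

Satisfiable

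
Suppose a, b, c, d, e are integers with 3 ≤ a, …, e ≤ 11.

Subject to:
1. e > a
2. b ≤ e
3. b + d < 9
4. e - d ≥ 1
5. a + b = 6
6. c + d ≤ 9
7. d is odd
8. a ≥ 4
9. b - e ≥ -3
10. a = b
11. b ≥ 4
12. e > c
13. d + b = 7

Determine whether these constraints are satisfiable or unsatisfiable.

From constraint 8: a ≥ 4. From constraint 11: b ≥ 4. Hence a + b ≥ 8. But constraint 5 requires a + b = 6, and 6 < 8. Contradiction.

Unsatisfiable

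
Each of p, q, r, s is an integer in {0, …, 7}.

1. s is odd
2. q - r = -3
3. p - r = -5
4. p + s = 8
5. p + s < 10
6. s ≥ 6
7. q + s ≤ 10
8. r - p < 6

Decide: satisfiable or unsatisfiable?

Satisfiable

One satisfying assignment is p = 1, q = 3, r = 6, s = 7.
For the less obvious constraints — constraint 2: q - r = -3; constraint 3: p - r = -5; constraint 4: p + s = 8 — and the others hold by inspection.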